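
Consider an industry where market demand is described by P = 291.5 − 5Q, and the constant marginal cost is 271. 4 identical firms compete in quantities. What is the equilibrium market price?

In a 4-firm Cournot equilibrium, symmetry and the first-order condition give q = (291.5 − 271)/(25) = 0.82. So Q = 3.28 and P = 275.1.

P = 275.1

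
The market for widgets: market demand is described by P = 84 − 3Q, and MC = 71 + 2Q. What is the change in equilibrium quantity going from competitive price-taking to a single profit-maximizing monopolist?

Under competition P = MC: 84 − 3Q = 71 + 2Q ⇒ Q = 2.6, P = 76.2.
A monopolist chooses Q where MR = MC. MR = 84 − 6Q; setting this equal to 71 + 2Q gives Q = 1.625 and P = 79.125.
Change in equilibrium quantity: 1.625 − 2.6 = −0.975.

Equilibrium quantity falls by 0.975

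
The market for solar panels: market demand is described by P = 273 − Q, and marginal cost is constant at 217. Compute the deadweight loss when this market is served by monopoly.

DWL = 392

Perfect competition: P = MC = 217, so 273 − Q = 217 and Q = 56.
Monopoly sets MR = MC: 273 − 2Q = 217 ⇒ Q = 28, P = 273 − 28 = 245.
DWL is the triangle between Q = 28 and Q = 56: ½·(56 − 28)·(245 − 217) = 392.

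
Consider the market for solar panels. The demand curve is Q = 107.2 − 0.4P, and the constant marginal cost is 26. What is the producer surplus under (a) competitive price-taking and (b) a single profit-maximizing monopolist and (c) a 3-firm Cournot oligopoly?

Inverting demand: P = 268 − 2.5Q.
Competitive firms price at marginal cost: P = 26, giving Q = 96.8.
PS = (26 − 26)·96.8 = 0.
The monopolist equates marginal revenue to marginal cost: 268 − 5Q = 26, so Q = 48.4. From demand, P = 147.
PS = (147 − 26)·48.4 = 5856.4.
In a 3-firm Cournot equilibrium, symmetry and the first-order condition give q = (268 − 26)/(10) = 24.2. So Q = 72.6 and P = 86.5.
PS = (86.5 − 26)·72.6 = 4392.3.

Competition: PS = 0; Monopoly: PS = 5856.4; Cournot: PS = 4392.3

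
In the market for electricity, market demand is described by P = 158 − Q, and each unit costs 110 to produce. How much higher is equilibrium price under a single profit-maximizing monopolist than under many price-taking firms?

Perfect competition: P = MC = 110, so 158 − Q = 110 and Q = 48.
A monopolist chooses Q where MR = MC. MR = 158 − 2Q; setting this equal to 110 gives Q = 24 and P = 134.
Change in equilibrium price: 134 − 110 = 24.

P rises by 24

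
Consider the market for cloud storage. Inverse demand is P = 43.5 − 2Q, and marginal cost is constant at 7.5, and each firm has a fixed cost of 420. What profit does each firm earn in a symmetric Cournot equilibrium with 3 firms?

Cournot with 3 identical firms: the symmetric best-response condition is 43.5 − 8q = 7.5. Each firm produces q = 4.5, total output Q = 13.5, price P = 16.5.
Each firm's profit = (16.5 − 7.5)·4.5 − 420 = −379.5.

π_i = −379.5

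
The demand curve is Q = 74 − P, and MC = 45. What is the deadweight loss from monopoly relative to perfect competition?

Inverting demand: P = 74 − Q.
Under competition P = MC = 45, so Q = (74 − 45)/1 = 29.
A monopolist chooses Q where MR = MC. MR = 74 − 2Q; setting this equal to 45 gives Q = 14.5 and P = 59.5.
DWL is the triangle between Q = 14.5 and Q = 29: ½·(29 − 14.5)·(59.5 − 45) = 105.125.

DWL = 105.125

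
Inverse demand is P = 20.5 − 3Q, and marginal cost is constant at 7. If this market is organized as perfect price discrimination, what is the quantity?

Q = 4.5

With perfect price discrimination, output is the efficient level Q = 4.5 (where demand meets MC), but every buyer pays their willingness to pay: CS = 0 and PS = total surplus.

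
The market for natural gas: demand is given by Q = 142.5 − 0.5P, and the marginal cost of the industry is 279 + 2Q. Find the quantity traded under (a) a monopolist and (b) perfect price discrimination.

Inverting demand: P = 285 − 2Q.
The monopolist equates marginal revenue to marginal cost: 285 − 4Q = 279 + 2Q, so Q = 1. From demand, P = 283.
With perfect price discrimination, output is the efficient level Q = 1.5 (where demand meets MC), but every buyer pays their willingness to pay: CS = 0 and PS = total surplus.

Monopoly: Q = 1; Perfect PD: Q = 1.5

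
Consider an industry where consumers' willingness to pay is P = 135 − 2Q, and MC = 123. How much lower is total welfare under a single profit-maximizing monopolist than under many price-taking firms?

Under competition P = MC = 123, so Q = (135 − 123)/2 = 6.
CS = ½·(135 − 123)·6 = 36; PS = (123 − 123)·6 = 0; TS = 36.
Monopoly sets MR = MC: 135 − 4Q = 123 ⇒ Q = 3, P = 135 − 2·3 = 129.
CS = ½·(135 − 129)·3 = 9; PS = (129 − 123)·3 = 18; TS = 27.
Change in total welfare: 27 − 36 = −9.

TS falls by 9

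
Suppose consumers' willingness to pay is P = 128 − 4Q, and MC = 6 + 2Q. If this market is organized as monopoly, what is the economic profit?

The monopolist equates marginal revenue to marginal cost: 128 − 8Q = 6 + 2Q, so Q = 12.2. From demand, P = 79.2.
Profit = 79.2·12.2 − (6·12.2 + ½·2·12.2²) = 744.2.

Profit = 744.2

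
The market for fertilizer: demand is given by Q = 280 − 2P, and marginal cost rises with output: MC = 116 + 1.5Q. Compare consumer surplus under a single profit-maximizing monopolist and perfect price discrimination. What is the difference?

Inverting demand: P = 140 − 0.5Q.
Monopoly sets MR = MC: 140 − Q = 116 + 1.5Q ⇒ Q = 9.6, P = 140 − 0.5·9.6 = 135.2.
CS = ½·(140 − 135.2)·9.6 = 23.04.
Under first-degree price discrimination the firm charges each unit its demand price and produces up to where P = MC, i.e. Q = 12. Consumer surplus is zero; producer surplus equals total surplus.
CS = 0.
Change in consumer surplus: 0 − 23.04 = −23.04.

Consumer surplus falls by 23.04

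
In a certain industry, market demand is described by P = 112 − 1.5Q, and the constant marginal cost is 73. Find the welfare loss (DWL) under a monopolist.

DWL = 126.75

Under competition P = MC = 73, so Q = (112 − 73)/1.5 = 26.
Monopoly sets MR = MC: 112 − 3Q = 73 ⇒ Q = 13, P = 112 − 1.5·13 = 92.5.
DWL is the triangle between Q = 13 and Q = 26: ½·(26 − 13)·(92.5 − 73) = 126.75.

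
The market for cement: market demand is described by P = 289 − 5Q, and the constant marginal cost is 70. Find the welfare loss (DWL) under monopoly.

DWL = 1199.025

Perfect competition: P = MC = 70, so 289 − 5Q = 70 and Q = 43.8.
A monopolist chooses Q where MR = MC. MR = 289 − 10Q; setting this equal to 70 gives Q = 21.9 and P = 179.5.
DWL is the triangle between Q = 21.9 and Q = 43.8: ½·(43.8 − 21.9)·(179.5 − 70) = 1199.025.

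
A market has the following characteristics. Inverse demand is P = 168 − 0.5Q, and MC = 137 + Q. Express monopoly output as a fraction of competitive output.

Q_m/Q_c = 0.75

Monopoly sets MR = MC: 168 − Q = 137 + Q ⇒ Q = 15.5, P = 168 − 0.5·15.5 = 160.25.
Competitive equilibrium sets price equal to marginal cost: 168 − 0.5Q = 137 + Q, so Q = 62/3 and P = 473/3.
Ratio Q_m/Q_c = 15.5/(62/3) = 0.75.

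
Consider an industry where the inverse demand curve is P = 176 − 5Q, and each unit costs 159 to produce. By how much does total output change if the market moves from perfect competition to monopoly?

Total output falls by 1.7

Under competition P = MC = 159, so Q = (176 − 159)/5 = 3.4.
Monopoly sets MR = MC: 176 − 10Q = 159 ⇒ Q = 1.7, P = 176 − 5·1.7 = 167.5.
Change in total output: 1.7 − 3.4 = −1.7.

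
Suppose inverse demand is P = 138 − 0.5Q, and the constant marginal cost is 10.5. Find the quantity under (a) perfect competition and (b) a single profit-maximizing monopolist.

Competitive firms price at marginal cost: P = 10.5, giving Q = 255.
Monopoly sets MR = MC: 138 − Q = 10.5 ⇒ Q = 127.5, P = 138 − 0.5·127.5 = 74.25.

Competition: Q = 255; Monopoly: Q = 127.5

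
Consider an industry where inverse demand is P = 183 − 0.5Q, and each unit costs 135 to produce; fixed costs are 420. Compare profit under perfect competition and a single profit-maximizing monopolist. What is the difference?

Profit rises by 1152

Competitive firms price at marginal cost: P = 135, giving Q = 96.
Profit = (135 − 135)·96 − 420 = −420.
A monopolist chooses Q where MR = MC. MR = 183 − Q; setting this equal to 135 gives Q = 48 and P = 159.
Profit = (159 − 135)·48 − 420 = 732.
Change in profit: 732 − −420 = 1152.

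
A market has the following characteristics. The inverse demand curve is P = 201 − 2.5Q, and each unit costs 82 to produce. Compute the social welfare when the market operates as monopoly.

The monopolist equates marginal revenue to marginal cost: 201 − 5Q = 82, so Q = 23.8. From demand, P = 141.5.
CS = ½·(201 − 141.5)·23.8 = 708.05; PS = (141.5 − 82)·23.8 = 1416.1; TS = 2124.15.

TS = 2124.15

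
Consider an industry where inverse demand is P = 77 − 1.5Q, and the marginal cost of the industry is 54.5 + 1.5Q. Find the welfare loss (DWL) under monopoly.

DWL = 9.375

Under competition P = MC: 77 − 1.5Q = 54.5 + 1.5Q ⇒ Q = 7.5, P = 65.75.
Monopoly sets MR = MC: 77 − 3Q = 54.5 + 1.5Q ⇒ Q = 5, P = 77 − 1.5·5 = 69.5.
CS = ½·(77 − 65.75)·7.5 = 675/16; PS = (65.75·7.5 − 54.5·7.5 − ½·1.5·7.5²) = 675/16; TS = 84.375.
CS = ½·(77 − 69.5)·5 = 18.75; PS = (69.5·5 − 54.5·5 − ½·1.5·5²) = 56.25; TS = 75.
DWL = 84.375 − 75 = 9.375.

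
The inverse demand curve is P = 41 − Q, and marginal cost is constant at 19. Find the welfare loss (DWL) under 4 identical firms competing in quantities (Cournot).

Competitive firms price at marginal cost: P = 19, giving Q = 22.
With 4 symmetric Cournot firms, each firm's FOC gives 41 − 5q = 19, so q = 4.4, Q = 4·4.4 = 17.6, and P = 23.4.
DWL is the triangle between Q = 17.6 and Q = 22: ½·(22 − 17.6)·(23.4 − 19) = 9.68.

DWL = 9.68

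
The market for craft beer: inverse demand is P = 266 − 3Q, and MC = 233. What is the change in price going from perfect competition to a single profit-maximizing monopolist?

Competitive firms price at marginal cost: P = 233, giving Q = 11.
Monopoly sets MR = MC: 266 − 6Q = 233 ⇒ Q = 5.5, P = 266 − 3·5.5 = 249.5.
Change in price: 249.5 − 233 = 16.5.

Price rises by 16.5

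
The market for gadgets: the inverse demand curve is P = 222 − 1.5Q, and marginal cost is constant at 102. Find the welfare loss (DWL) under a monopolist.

Competitive firms price at marginal cost: P = 102, giving Q = 80.
The monopolist equates marginal revenue to marginal cost: 222 − 3Q = 102, so Q = 40. From demand, P = 162.
DWL is the triangle between Q = 40 and Q = 80: ½·(80 − 40)·(162 − 102) = 1200.

DWL = 1200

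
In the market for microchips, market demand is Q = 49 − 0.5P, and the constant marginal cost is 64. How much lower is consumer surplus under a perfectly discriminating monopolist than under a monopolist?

CS falls by 72.25

Inverting demand: P = 98 − 2Q.
Monopoly sets MR = MC: 98 − 4Q = 64 ⇒ Q = 8.5, P = 98 − 2·8.5 = 81.
CS = ½·(98 − 81)·8.5 = 72.25.
A perfectly discriminating monopolist sells every unit with P(Q) ≥ MC(Q), so output equals the competitive quantity Q = 17. Each buyer pays their reservation price, so CS = 0 and the firm captures all surplus.
CS = 0.
Change in consumer surplus: 0 − 72.25 = −72.25.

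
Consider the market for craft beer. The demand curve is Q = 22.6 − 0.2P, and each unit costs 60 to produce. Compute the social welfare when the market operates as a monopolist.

Inverting demand: P = 113 − 5Q.
Monopoly sets MR = MC: 113 − 10Q = 60 ⇒ Q = 5.3, P = 113 − 5·5.3 = 86.5.
CS = ½·(113 − 86.5)·5.3 = 70.225; PS = (86.5 − 60)·5.3 = 140.45; TS = 210.675.

TS = 210.675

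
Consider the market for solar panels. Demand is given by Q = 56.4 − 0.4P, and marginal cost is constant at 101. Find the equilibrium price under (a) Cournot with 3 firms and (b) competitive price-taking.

Cournot: P = 111; Competition: P = 101

Inverting demand: P = 141 − 2.5Q.
Cournot with 3 identical firms: the symmetric best-response condition is 141 − 10q = 101. Each firm produces q = 4, total output Q = 12, price P = 111.
Under competition P = MC = 101, so Q = (141 − 101)/2.5 = 16.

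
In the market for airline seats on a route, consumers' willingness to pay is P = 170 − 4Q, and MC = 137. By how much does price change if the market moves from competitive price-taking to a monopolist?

Competitive firms price at marginal cost: P = 137, giving Q = 8.25.
Monopoly sets MR = MC: 170 − 8Q = 137 ⇒ Q = 4.125, P = 170 − 4·4.125 = 153.5.
Change in price: 153.5 − 137 = 16.5.

Price rises by 16.5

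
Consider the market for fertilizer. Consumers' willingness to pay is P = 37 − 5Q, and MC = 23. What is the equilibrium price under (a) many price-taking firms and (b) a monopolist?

Under competition P = MC = 23, so Q = (37 − 23)/5 = 2.8.
Monopoly sets MR = MC: 37 − 10Q = 23 ⇒ Q = 1.4, P = 37 − 5·1.4 = 30.

Competition: P = 23; Monopoly: P = 30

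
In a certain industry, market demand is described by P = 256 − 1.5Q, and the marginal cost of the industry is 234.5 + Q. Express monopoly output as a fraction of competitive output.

The monopolist equates marginal revenue to marginal cost: 256 − 3Q = 234.5 + Q, so Q = 5.375. From demand, P = 3967/16.
Competitive equilibrium sets price equal to marginal cost: 256 − 1.5Q = 234.5 + Q, so Q = 8.6 and P = 243.1.
Ratio Q_m/Q_c = 5.375/8.6 = 0.625.

Q_m/Q_c = 0.625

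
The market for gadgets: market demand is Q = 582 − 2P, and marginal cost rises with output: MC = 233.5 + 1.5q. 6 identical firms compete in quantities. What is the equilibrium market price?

Inverting demand: P = 291 − 0.5Q.
Cournot with 6 identical firms: the symmetric best-response condition is 291 − 3.5q = 233.5 + 1.5q. Each firm produces q = 11.5, total output Q = 69, price P = 256.5.

P = 256.5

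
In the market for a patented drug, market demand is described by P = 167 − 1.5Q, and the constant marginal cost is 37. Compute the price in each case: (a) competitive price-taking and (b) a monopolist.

Competitive firms price at marginal cost: P = 37, giving Q = 260/3.
The monopolist equates marginal revenue to marginal cost: 167 − 3Q = 37, so Q = 130/3. From demand, P = 102.

Competition: P = 37; Monopoly: P = 102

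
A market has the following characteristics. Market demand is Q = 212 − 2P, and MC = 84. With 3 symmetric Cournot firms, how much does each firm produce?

Inverting demand: P = 106 − 0.5Q.
Cournot with 3 identical firms: the symmetric best-response condition is 106 − 2q = 84. Each firm produces q = 11, total output Q = 33, price P = 89.5.

q_i = 11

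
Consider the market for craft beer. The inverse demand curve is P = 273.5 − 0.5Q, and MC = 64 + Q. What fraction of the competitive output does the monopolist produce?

A monopolist chooses Q where MR = MC. MR = 273.5 − Q; setting this equal to 64 + Q gives Q = 104.75 and P = 221.125.
Competitive equilibrium sets price equal to marginal cost: 273.5 − 0.5Q = 64 + Q, so Q = 419/3 and P = 611/3.
Ratio Q_m/Q_c = 104.75/(419/3) = 0.75.

Q_m/Q_c = 0.75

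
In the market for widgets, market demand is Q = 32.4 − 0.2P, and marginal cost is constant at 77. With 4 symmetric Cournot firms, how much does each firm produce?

Inverting demand: P = 162 − 5Q.
In a 4-firm Cournot equilibrium, symmetry and the first-order condition give q = (162 − 77)/(25) = 3.4. So Q = 13.6 and P = 94.

q_i = 3.4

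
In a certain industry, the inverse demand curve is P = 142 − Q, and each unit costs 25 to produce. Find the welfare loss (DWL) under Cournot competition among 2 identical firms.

DWL = 760.5

Competitive firms price at marginal cost: P = 25, giving Q = 117.
Cournot with 2 identical firms: the symmetric best-response condition is 142 − 3q = 25. Each firm produces q = 39, total output Q = 78, price P = 64.
DWL is the triangle between Q = 78 and Q = 117: ½·(117 − 78)·(64 − 25) = 760.5.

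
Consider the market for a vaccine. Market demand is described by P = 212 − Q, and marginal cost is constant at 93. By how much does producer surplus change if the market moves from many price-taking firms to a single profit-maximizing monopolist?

PS rises by 3540.25

Under competition P = MC = 93, so Q = (212 − 93)/1 = 119.
PS = (93 − 93)·119 = 0.
Monopoly sets MR = MC: 212 − 2Q = 93 ⇒ Q = 59.5, P = 212 − 59.5 = 152.5.
PS = (152.5 − 93)·59.5 = 3540.25.
Change in producer surplus: 3540.25 − 0 = 3540.25.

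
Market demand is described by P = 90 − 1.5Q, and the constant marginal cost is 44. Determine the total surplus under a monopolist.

TS = 529

The monopolist equates marginal revenue to marginal cost: 90 − 3Q = 44, so Q = 46/3. From demand, P = 67.
CS = ½·(90 − 67)·46/3 = 529/3; PS = (67 − 44)·46/3 = 1058/3; TS = 529.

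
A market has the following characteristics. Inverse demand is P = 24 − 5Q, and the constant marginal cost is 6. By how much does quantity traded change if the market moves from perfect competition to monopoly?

Under competition P = MC = 6, so Q = (24 − 6)/5 = 3.6.
Monopoly sets MR = MC: 24 − 10Q = 6 ⇒ Q = 1.8, P = 24 − 5·1.8 = 15.
Change in quantity traded: 1.8 − 3.6 = −1.8.

Q falls by 1.8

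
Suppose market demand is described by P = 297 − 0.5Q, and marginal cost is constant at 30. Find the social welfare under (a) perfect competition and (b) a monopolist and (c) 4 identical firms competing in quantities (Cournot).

Competition: TS = 71289; Monopoly: TS = 53466.75; Cournot: TS = 68437.44

Under competition P = MC = 30, so Q = (297 − 30)/0.5 = 534.
CS = ½·(297 − 30)·534 = 71289; PS = (30 − 30)·534 = 0; TS = 71289.
A monopolist chooses Q where MR = MC. MR = 297 − Q; setting this equal to 30 gives Q = 267 and P = 163.5.
CS = ½·(297 − 163.5)·267 = 17822.25; PS = (163.5 − 30)·267 = 35644.5; TS = 53466.75.
In a 4-firm Cournot equilibrium, symmetry and the first-order condition give q = (297 − 30)/(2.5) = 106.8. So Q = 427.2 and P = 83.4.
CS = ½·(297 − 83.4)·427.2 = 45624.96; PS = (83.4 − 30)·427.2 = 22812.48; TS = 68437.44.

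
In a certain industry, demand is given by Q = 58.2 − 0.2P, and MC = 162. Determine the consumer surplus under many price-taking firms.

CS = 1664.1

Inverting demand: P = 291 − 5Q.
Perfect competition: P = MC = 162, so 291 − 5Q = 162 and Q = 25.8.
CS = ½·(291 − 162)·25.8 = 1664.1.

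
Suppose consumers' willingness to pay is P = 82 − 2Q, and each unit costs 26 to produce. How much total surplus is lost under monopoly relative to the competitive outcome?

DWL = 196

Perfect competition: P = MC = 26, so 82 − 2Q = 26 and Q = 28.
A monopolist chooses Q where MR = MC. MR = 82 − 4Q; setting this equal to 26 gives Q = 14 and P = 54.
DWL is the triangle between Q = 14 and Q = 28: ½·(28 − 14)·(54 − 26) = 196.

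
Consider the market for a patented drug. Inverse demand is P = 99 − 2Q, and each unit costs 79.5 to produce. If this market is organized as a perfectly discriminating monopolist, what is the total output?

With perfect price discrimination, output is the efficient level Q = 9.75 (where demand meets MC), but every buyer pays their willingness to pay: CS = 0 and PS = total surplus.

Q = 9.75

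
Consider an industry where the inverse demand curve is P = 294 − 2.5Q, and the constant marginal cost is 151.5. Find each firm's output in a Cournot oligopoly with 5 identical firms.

Cournot with 5 identical firms: the symmetric best-response condition is 294 − 15q = 151.5. Each firm produces q = 9.5, total output Q = 47.5, price P = 175.25.

q_i = 9.5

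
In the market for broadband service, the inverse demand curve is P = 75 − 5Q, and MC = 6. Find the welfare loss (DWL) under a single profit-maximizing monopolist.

Perfect competition: P = MC = 6, so 75 − 5Q = 6 and Q = 13.8.
The monopolist equates marginal revenue to marginal cost: 75 − 10Q = 6, so Q = 6.9. From demand, P = 40.5.
DWL is the triangle between Q = 6.9 and Q = 13.8: ½·(13.8 − 6.9)·(40.5 − 6) = 119.025.

DWL = 119.025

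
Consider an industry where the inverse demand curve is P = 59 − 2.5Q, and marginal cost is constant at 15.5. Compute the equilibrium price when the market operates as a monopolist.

P = 37.25

The monopolist equates marginal revenue to marginal cost: 59 − 5Q = 15.5, so Q = 8.7. From demand, P = 37.25.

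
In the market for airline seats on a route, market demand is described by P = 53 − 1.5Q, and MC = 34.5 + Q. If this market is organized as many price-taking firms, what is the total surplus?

TS = 68.45

Under competition P = MC: 53 − 1.5Q = 34.5 + Q ⇒ Q = 7.4, P = 41.9.
CS = ½·(53 − 41.9)·7.4 = 41.07; PS = (41.9·7.4 − 34.5·7.4 − ½·1·7.4²) = 27.38; TS = 68.45.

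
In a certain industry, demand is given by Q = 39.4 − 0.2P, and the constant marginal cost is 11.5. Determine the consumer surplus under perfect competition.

Inverting demand: P = 197 − 5Q.
Under competition P = MC = 11.5, so Q = (197 − 11.5)/5 = 37.1.
CS = ½·(197 − 11.5)·37.1 = 3441.025.

CS = 3441.025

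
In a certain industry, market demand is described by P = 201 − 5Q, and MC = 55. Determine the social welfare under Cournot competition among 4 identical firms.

With 4 symmetric Cournot firms, each firm's FOC gives 201 − 25q = 55, so q = 5.84, Q = 4·5.84 = 23.36, and P = 84.2.
CS = ½·(201 − 84.2)·23.36 = 1364.224; PS = (84.2 − 55)·23.36 = 682.112; TS = 2046.336.

TS = 2046.336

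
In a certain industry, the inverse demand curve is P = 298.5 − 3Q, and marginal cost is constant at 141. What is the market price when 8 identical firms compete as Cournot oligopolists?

In a 8-firm Cournot equilibrium, symmetry and the first-order condition give q = (298.5 − 141)/(27) = 35/6. So Q = 140/3 and P = 158.5.

P = 158.5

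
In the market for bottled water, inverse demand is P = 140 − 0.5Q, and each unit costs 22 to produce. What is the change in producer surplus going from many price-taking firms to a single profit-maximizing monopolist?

PS rises by 6962

Perfect competition: P = MC = 22, so 140 − 0.5Q = 22 and Q = 236.
PS = (22 − 22)·236 = 0.
Monopoly sets MR = MC: 140 − Q = 22 ⇒ Q = 118, P = 140 − 0.5·118 = 81.
PS = (81 − 22)·118 = 6962.
Change in producer surplus: 6962 − 0 = 6962.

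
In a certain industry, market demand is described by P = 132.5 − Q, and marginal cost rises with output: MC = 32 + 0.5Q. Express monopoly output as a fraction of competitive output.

Q_m/Q_c = 0.6

The monopolist equates marginal revenue to marginal cost: 132.5 − 2Q = 32 + 0.5Q, so Q = 40.2. From demand, P = 92.3.
Under competition P = MC: 132.5 − Q = 32 + 0.5Q ⇒ Q = 67, P = 65.5.
Ratio Q_m/Q_c = 40.2/67 = 0.6.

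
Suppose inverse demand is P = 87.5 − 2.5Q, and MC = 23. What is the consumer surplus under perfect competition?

CS = 832.05

Competitive firms price at marginal cost: P = 23, giving Q = 25.8.
CS = ½·(87.5 − 23)·25.8 = 832.05.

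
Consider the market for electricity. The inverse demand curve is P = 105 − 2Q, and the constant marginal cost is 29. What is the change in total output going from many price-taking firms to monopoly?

Q falls by 19

Perfect competition: P = MC = 29, so 105 − 2Q = 29 and Q = 38.
A monopolist chooses Q where MR = MC. MR = 105 − 4Q; setting this equal to 29 gives Q = 19 and P = 67.
Change in total output: 19 − 38 = −19.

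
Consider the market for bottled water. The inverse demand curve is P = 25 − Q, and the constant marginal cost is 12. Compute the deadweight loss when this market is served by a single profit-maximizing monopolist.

Competitive firms price at marginal cost: P = 12, giving Q = 13.
A monopolist chooses Q where MR = MC. MR = 25 − 2Q; setting this equal to 12 gives Q = 6.5 and P = 18.5.
DWL is the triangle between Q = 6.5 and Q = 13: ½·(13 − 6.5)·(18.5 − 12) = 21.125.

DWL = 21.125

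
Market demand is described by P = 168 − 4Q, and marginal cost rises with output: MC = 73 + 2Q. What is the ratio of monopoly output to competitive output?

The monopolist equates marginal revenue to marginal cost: 168 − 8Q = 73 + 2Q, so Q = 9.5. From demand, P = 130.
Competitive equilibrium sets price equal to marginal cost: 168 − 4Q = 73 + 2Q, so Q = 95/6 and P = 314/3.
Ratio Q_m/Q_c = 9.5/(95/6) = 0.6.

Q_m/Q_c = 0.6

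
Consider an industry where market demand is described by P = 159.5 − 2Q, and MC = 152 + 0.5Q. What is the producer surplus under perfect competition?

PS = 2.25

Competitive equilibrium sets price equal to marginal cost: 159.5 − 2Q = 152 + 0.5Q, so Q = 3 and P = 153.5.
PS = P·Q − VC(Q) = 153.5·3 − (152·3 + ½·0.5·3²) = 2.25.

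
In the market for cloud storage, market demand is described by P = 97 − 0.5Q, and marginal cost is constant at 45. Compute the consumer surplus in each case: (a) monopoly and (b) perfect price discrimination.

The monopolist equates marginal revenue to marginal cost: 97 − Q = 45, so Q = 52. From demand, P = 71.
CS = ½·(97 − 71)·52 = 676.
Under first-degree price discrimination the firm charges each unit its demand price and produces up to where P = MC, i.e. Q = 104. Consumer surplus is zero; producer surplus equals total surplus.
CS = 0.

Monopoly: CS = 676; Perfect PD: CS = 0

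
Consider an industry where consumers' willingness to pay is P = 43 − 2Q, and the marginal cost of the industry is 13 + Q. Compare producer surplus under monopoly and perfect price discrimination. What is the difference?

Producer surplus rises by 60

A monopolist chooses Q where MR = MC. MR = 43 − 4Q; setting this equal to 13 + Q gives Q = 6 and P = 31.
PS = P·Q − VC(Q) = 31·6 − (13·6 + ½·1·6²) = 90.
Under first-degree price discrimination the firm charges each unit its demand price and produces up to where P = MC, i.e. Q = 10. Consumer surplus is zero; producer surplus equals total surplus.
PS = ½·(43 − 13)·10 = 150.
Change in producer surplus: 150 − 90 = 60.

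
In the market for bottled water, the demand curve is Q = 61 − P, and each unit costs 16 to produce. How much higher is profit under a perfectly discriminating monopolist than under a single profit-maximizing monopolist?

Inverting demand: P = 61 − Q.
The monopolist equates marginal revenue to marginal cost: 61 − 2Q = 16, so Q = 22.5. From demand, P = 38.5.
Profit = (38.5 − 16)·22.5 = 506.25.
With perfect price discrimination, output is the efficient level Q = 45 (where demand meets MC), but every buyer pays their willingness to pay: CS = 0 and PS = total surplus.
PS equals the full surplus area, 1012.5. Profit = 1012.5 = 1012.5.
Change in profit: 1012.5 − 506.25 = 506.25.

π rises by 506.25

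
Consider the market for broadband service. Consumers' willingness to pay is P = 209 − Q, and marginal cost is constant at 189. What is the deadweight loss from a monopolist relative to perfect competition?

DWL = 50

Under competition P = MC = 189, so Q = (209 − 189)/1 = 20.
Monopoly sets MR = MC: 209 − 2Q = 189 ⇒ Q = 10, P = 209 − 10 = 199.
DWL is the triangle between Q = 10 and Q = 20: ½·(20 − 10)·(199 − 189) = 50.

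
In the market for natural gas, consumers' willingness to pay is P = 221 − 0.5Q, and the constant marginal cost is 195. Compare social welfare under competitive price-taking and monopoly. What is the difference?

TS falls by 169

Under competition P = MC = 195, so Q = (221 − 195)/0.5 = 52.
CS = ½·(221 − 195)·52 = 676; PS = (195 − 195)·52 = 0; TS = 676.
The monopolist equates marginal revenue to marginal cost: 221 − Q = 195, so Q = 26. From demand, P = 208.
CS = ½·(221 − 208)·26 = 169; PS = (208 − 195)·26 = 338; TS = 507.
Change in social welfare: 507 − 676 = −169.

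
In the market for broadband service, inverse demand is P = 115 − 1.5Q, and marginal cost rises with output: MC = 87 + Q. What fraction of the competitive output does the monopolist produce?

A monopolist chooses Q where MR = MC. MR = 115 − 3Q; setting this equal to 87 + Q gives Q = 7 and P = 104.5.
Competitive equilibrium sets price equal to marginal cost: 115 − 1.5Q = 87 + Q, so Q = 11.2 and P = 98.2.
Ratio Q_m/Q_c = 7/11.2 = 0.625.

Q_m/Q_c = 0.625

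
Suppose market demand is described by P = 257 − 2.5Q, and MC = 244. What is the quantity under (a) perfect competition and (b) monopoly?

Competition: Q = 5.2; Monopoly: Q = 2.6

Under competition P = MC = 244, so Q = (257 − 244)/2.5 = 5.2.
Monopoly sets MR = MC: 257 − 5Q = 244 ⇒ Q = 2.6, P = 257 − 2.5·2.6 = 250.5.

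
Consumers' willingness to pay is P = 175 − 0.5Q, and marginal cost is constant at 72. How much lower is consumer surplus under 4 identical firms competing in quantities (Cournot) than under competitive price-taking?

Perfect competition: P = MC = 72, so 175 − 0.5Q = 72 and Q = 206.
CS = ½·(175 − 72)·206 = 10609.
With 4 symmetric Cournot firms, each firm's FOC gives 175 − 2.5q = 72, so q = 41.2, Q = 4·41.2 = 164.8, and P = 92.6.
CS = ½·(175 − 92.6)·164.8 = 6789.76.
Change in consumer surplus: 6789.76 − 10609 = −3819.24.

CS falls by 3819.24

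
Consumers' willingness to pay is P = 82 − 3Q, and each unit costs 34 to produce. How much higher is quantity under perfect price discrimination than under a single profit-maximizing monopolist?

Monopoly sets MR = MC: 82 − 6Q = 34 ⇒ Q = 8, P = 82 − 3·8 = 58.
Under first-degree price discrimination the firm charges each unit its demand price and produces up to where P = MC, i.e. Q = 16. Consumer surplus is zero; producer surplus equals total surplus.
Change in quantity: 16 − 8 = 8.

Q rises by 8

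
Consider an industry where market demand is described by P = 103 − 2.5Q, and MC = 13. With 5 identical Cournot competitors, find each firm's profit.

π_i = 90

Cournot with 5 identical firms: the symmetric best-response condition is 103 − 15q = 13. Each firm produces q = 6, total output Q = 30, price P = 28.
Each firm's profit = (28 − 13)·6 = 90.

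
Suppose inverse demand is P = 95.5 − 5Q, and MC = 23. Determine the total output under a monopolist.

The monopolist equates marginal revenue to marginal cost: 95.5 − 10Q = 23, so Q = 7.25. From demand, P = 59.25.

Q = 7.25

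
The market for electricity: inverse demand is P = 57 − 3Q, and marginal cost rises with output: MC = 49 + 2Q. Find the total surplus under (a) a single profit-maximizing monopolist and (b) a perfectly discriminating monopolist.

Monopoly: TS = 5.5; Perfect PD: TS = 6.4

The monopolist equates marginal revenue to marginal cost: 57 − 6Q = 49 + 2Q, so Q = 1. From demand, P = 54.
CS = ½·(57 − 54)·1 = 1.5; PS = (54·1 − 49·1 − ½·2·1²) = 4; TS = 5.5.
Under first-degree price discrimination the firm charges each unit its demand price and produces up to where P = MC, i.e. Q = 1.6. Consumer surplus is zero; producer surplus equals total surplus.
TS = 6.4 (equal to competitive TS).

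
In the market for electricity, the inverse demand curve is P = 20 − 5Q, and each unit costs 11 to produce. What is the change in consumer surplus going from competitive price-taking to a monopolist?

Competitive firms price at marginal cost: P = 11, giving Q = 1.8.
CS = ½·(20 − 11)·1.8 = 8.1.
A monopolist chooses Q where MR = MC. MR = 20 − 10Q; setting this equal to 11 gives Q = 0.9 and P = 15.5.
CS = ½·(20 − 15.5)·0.9 = 2.025.
Change in consumer surplus: 2.025 − 8.1 = −6.075.

CS falls by 6.075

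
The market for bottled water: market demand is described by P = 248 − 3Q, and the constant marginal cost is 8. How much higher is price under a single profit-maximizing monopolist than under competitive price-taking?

P rises by 120

Perfect competition: P = MC = 8, so 248 − 3Q = 8 and Q = 80.
Monopoly sets MR = MC: 248 − 6Q = 8 ⇒ Q = 40, P = 248 − 3·40 = 128.
Change in price: 128 − 8 = 120.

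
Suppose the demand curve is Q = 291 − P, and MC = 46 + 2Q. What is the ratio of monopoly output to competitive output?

Inverting demand: P = 291 − Q.
A monopolist chooses Q where MR = MC. MR = 291 − 2Q; setting this equal to 46 + 2Q gives Q = 61.25 and P = 229.75.
Competitive equilibrium sets price equal to marginal cost: 291 − Q = 46 + 2Q, so Q = 245/3 and P = 628/3.
Ratio Q_m/Q_c = 61.25/(245/3) = 0.75.

Q_m/Q_c = 0.75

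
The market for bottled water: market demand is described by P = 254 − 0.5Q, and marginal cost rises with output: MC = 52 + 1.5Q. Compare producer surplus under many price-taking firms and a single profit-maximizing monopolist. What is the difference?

Producer surplus rises by 510.05

Under competition P = MC: 254 − 0.5Q = 52 + 1.5Q ⇒ Q = 101, P = 203.5.
PS = P·Q − VC(Q) = 203.5·101 − (52·101 + ½·1.5·101²) = 7650.75.
A monopolist chooses Q where MR = MC. MR = 254 − Q; setting this equal to 52 + 1.5Q gives Q = 80.8 and P = 213.6.
PS = P·Q − VC(Q) = 213.6·80.8 − (52·80.8 + ½·1.5·80.8²) = 8160.8.
Change in producer surplus: 8160.8 − 7650.75 = 510.05.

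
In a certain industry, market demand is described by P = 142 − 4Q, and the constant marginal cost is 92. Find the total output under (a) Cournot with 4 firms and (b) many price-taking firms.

Cournot with 4 identical firms: the symmetric best-response condition is 142 − 20q = 92. Each firm produces q = 2.5, total output Q = 10, price P = 102.
Under competition P = MC = 92, so Q = (142 − 92)/4 = 12.5.

Cournot: Q = 10; Competition: Q = 12.5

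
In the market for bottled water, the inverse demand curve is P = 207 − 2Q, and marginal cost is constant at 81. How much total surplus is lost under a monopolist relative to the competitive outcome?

Perfect competition: P = MC = 81, so 207 − 2Q = 81 and Q = 63.
A monopolist chooses Q where MR = MC. MR = 207 − 4Q; setting this equal to 81 gives Q = 31.5 and P = 144.
DWL is the triangle between Q = 31.5 and Q = 63: ½·(63 − 31.5)·(144 − 81) = 992.25.

DWL = 992.25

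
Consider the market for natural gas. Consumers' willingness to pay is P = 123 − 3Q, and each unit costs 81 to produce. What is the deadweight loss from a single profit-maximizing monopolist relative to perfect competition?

Competitive firms price at marginal cost: P = 81, giving Q = 14.
Monopoly sets MR = MC: 123 − 6Q = 81 ⇒ Q = 7, P = 123 − 3·7 = 102.
DWL is the triangle between Q = 7 and Q = 14: ½·(14 − 7)·(102 − 81) = 73.5.

DWL = 73.5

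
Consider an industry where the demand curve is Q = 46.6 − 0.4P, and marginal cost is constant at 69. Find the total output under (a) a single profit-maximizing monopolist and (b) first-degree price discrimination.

Inverting demand: P = 116.5 − 2.5Q.
The monopolist equates marginal revenue to marginal cost: 116.5 − 5Q = 69, so Q = 9.5. From demand, P = 92.75.
With perfect price discrimination, output is the efficient level Q = 19 (where demand meets MC), but every buyer pays their willingness to pay: CS = 0 and PS = total surplus.

Monopoly: Q = 9.5; Perfect PD: Q = 19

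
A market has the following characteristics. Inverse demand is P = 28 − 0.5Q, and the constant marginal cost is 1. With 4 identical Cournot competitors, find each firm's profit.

π_i = 58.32

In a 4-firm Cournot equilibrium, symmetry and the first-order condition give q = (28 − 1)/(2.5) = 10.8. So Q = 43.2 and P = 6.4.
Each firm's profit = (6.4 − 1)·10.8 = 58.32.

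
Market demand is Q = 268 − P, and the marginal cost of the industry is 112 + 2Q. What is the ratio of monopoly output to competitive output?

Q_m/Q_c = 0.75

Inverting demand: P = 268 − Q.
A monopolist chooses Q where MR = MC. MR = 268 − 2Q; setting this equal to 112 + 2Q gives Q = 39 and P = 229.
Under competition P = MC: 268 − Q = 112 + 2Q ⇒ Q = 52, P = 216.
Ratio Q_m/Q_c = 39/52 = 0.75.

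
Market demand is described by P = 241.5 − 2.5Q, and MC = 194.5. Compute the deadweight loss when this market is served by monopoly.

Competitive firms price at marginal cost: P = 194.5, giving Q = 18.8.
The monopolist equates marginal revenue to marginal cost: 241.5 − 5Q = 194.5, so Q = 9.4. From demand, P = 218.
DWL is the triangle between Q = 9.4 and Q = 18.8: ½·(18.8 − 9.4)·(218 − 194.5) = 110.45.

DWL = 110.45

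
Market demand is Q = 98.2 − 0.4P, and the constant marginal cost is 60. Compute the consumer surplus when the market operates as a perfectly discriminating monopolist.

CS = 0

Inverting demand: P = 245.5 − 2.5Q.
Under first-degree price discrimination the firm charges each unit its demand price and produces up to where P = MC, i.e. Q = 74.2. Consumer surplus is zero; producer surplus equals total surplus.
CS = 0.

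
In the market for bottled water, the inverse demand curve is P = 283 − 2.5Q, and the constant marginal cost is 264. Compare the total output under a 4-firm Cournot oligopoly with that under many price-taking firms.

Cournot: Q = 6.08; Competition: Q = 7.6

In a 4-firm Cournot equilibrium, symmetry and the first-order condition give q = (283 − 264)/(12.5) = 1.52. So Q = 6.08 and P = 267.8.
Competitive firms price at marginal cost: P = 264, giving Q = 7.6.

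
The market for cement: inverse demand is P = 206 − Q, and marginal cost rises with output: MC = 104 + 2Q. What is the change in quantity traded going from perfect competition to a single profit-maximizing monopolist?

Under competition P = MC: 206 − Q = 104 + 2Q ⇒ Q = 34, P = 172.
The monopolist equates marginal revenue to marginal cost: 206 − 2Q = 104 + 2Q, so Q = 25.5. From demand, P = 180.5.
Change in quantity traded: 25.5 − 34 = −8.5.

Q falls by 8.5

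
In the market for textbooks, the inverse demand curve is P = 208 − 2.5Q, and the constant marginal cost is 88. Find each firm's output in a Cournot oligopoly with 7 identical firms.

q_i = 6

With 7 symmetric Cournot firms, each firm's FOC gives 208 − 20q = 88, so q = 6, Q = 7·6 = 42, and P = 103.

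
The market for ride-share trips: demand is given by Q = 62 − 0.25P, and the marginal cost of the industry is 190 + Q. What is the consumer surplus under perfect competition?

CS = 269.12

Inverting demand: P = 248 − 4Q.
Competitive equilibrium sets price equal to marginal cost: 248 − 4Q = 190 + Q, so Q = 11.6 and P = 201.6.
CS = ½·(248 − 201.6)·11.6 = 269.12.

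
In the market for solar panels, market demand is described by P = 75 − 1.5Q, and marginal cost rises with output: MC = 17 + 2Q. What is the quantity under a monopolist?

A monopolist chooses Q where MR = MC. MR = 75 − 3Q; setting this equal to 17 + 2Q gives Q = 11.6 and P = 57.6.

Q = 11.6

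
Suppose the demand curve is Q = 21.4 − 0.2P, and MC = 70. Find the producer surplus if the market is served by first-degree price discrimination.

Inverting demand: P = 107 − 5Q.
Under first-degree price discrimination the firm charges each unit its demand price and produces up to where P = MC, i.e. Q = 7.4. Consumer surplus is zero; producer surplus equals total surplus.
PS = ½·(107 − 70)·7.4 = 136.9.

PS = 136.9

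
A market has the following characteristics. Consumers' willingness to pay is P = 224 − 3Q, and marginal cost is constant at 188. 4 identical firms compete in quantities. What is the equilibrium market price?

With 4 symmetric Cournot firms, each firm's FOC gives 224 − 15q = 188, so q = 2.4, Q = 4·2.4 = 9.6, and P = 195.2.

P = 195.2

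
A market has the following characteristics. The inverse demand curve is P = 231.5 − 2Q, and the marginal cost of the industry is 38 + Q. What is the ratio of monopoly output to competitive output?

Monopoly sets MR = MC: 231.5 − 4Q = 38 + Q ⇒ Q = 38.7, P = 231.5 − 2·38.7 = 154.1.
Under competition P = MC: 231.5 − 2Q = 38 + Q ⇒ Q = 64.5, P = 102.5.
Ratio Q_m/Q_c = 38.7/64.5 = 0.6.

Q_m/Q_c = 0.6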